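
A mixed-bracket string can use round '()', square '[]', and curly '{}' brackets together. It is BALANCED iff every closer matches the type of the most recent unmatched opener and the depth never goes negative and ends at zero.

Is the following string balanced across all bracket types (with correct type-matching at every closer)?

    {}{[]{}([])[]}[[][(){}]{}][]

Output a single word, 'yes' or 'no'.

pos 0: push '{'; stack = {
pos 1: '}' matches '{'; pop; stack = (empty)
pos 2: push '{'; stack = {
pos 3: push '['; stack = {[
pos 4: ']' matches '['; pop; stack = {
pos 5: push '{'; stack = {{
pos 6: '}' matches '{'; pop; stack = {
pos 7: push '('; stack = {(
pos 8: push '['; stack = {([
pos 9: ']' matches '['; pop; stack = {(
pos 10: ')' matches '('; pop; stack = {
pos 11: push '['; stack = {[
pos 12: ']' matches '['; pop; stack = {
pos 13: '}' matches '{'; pop; stack = (empty)
pos 14: push '['; stack = [
pos 15: push '['; stack = [[
pos 16: ']' matches '['; pop; stack = [
pos 17: push '['; stack = [[
pos 18: push '('; stack = [[(
pos 19: ')' matches '('; pop; stack = [[
pos 20: push '{'; stack = [[{
pos 21: '}' matches '{'; pop; stack = [[
pos 22: ']' matches '['; pop; stack = [
pos 23: push '{'; stack = [{
pos 24: '}' matches '{'; pop; stack = [
pos 25: ']' matches '['; pop; stack = (empty)
pos 26: push '['; stack = [
pos 27: ']' matches '['; pop; stack = (empty)
end: stack empty → VALID
Verdict: properly nested → yes

Answer: yes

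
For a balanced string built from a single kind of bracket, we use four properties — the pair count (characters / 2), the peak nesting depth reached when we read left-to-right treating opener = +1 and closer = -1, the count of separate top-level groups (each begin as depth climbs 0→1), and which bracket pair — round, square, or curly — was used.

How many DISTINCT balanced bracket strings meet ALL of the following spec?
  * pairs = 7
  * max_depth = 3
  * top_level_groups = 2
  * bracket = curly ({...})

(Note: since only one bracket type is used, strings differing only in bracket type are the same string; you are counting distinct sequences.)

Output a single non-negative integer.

Answer: 58

Derivation:
Spec: pairs=7 depth=3 groups=2
Count(depth <= 3) = 64
Count(depth <= 2) = 6
Count(depth == 3) = 64 - 6 = 58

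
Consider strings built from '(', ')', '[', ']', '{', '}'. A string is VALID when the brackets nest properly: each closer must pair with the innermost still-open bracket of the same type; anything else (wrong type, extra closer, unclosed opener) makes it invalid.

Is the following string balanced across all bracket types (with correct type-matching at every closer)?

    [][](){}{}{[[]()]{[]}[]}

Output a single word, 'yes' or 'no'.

pos 0: push '['; stack = [
pos 1: ']' matches '['; pop; stack = (empty)
pos 2: push '['; stack = [
pos 3: ']' matches '['; pop; stack = (empty)
pos 4: push '('; stack = (
pos 5: ')' matches '('; pop; stack = (empty)
pos 6: push '{'; stack = {
pos 7: '}' matches '{'; pop; stack = (empty)
pos 8: push '{'; stack = {
pos 9: '}' matches '{'; pop; stack = (empty)
pos 10: push '{'; stack = {
pos 11: push '['; stack = {[
pos 12: push '['; stack = {[[
pos 13: ']' matches '['; pop; stack = {[
pos 14: push '('; stack = {[(
pos 15: ')' matches '('; pop; stack = {[
pos 16: ']' matches '['; pop; stack = {
pos 17: push '{'; stack = {{
pos 18: push '['; stack = {{[
pos 19: ']' matches '['; pop; stack = {{
pos 20: '}' matches '{'; pop; stack = {
pos 21: push '['; stack = {[
pos 22: ']' matches '['; pop; stack = {
pos 23: '}' matches '{'; pop; stack = (empty)
end: stack empty → VALID
Verdict: properly nested → yes

Answer: yes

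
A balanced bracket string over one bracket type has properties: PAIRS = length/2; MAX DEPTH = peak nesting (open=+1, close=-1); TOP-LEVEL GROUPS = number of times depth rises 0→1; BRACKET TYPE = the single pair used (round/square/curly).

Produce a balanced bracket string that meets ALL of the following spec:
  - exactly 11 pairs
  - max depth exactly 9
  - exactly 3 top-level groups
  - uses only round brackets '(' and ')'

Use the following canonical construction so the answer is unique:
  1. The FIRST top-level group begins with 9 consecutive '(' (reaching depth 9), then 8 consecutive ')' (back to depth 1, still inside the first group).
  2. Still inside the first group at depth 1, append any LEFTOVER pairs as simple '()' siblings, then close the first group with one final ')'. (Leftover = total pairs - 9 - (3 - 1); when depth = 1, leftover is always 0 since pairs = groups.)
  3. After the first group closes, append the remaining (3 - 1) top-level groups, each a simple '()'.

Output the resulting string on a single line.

Answer: ((((((((()))))))))()()

Derivation:
Spec: pairs=11 depth=9 groups=3
Leftover pairs = 11 - 9 - (3-1) = 0
First group: deep chain of depth 9 + 0 sibling pairs
Remaining 2 groups: simple '()' each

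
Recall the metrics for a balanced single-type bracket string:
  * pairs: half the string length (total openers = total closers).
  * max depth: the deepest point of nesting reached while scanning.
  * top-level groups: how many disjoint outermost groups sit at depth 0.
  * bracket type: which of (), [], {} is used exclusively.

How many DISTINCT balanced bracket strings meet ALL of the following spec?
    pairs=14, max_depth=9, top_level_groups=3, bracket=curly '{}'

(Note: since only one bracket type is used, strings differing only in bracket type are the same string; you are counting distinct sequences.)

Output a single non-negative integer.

Answer: 3801

Derivation:
Spec: pairs=14 depth=9 groups=3
Count(depth <= 9) = 534201
Count(depth <= 8) = 530400
Count(depth == 9) = 534201 - 530400 = 3801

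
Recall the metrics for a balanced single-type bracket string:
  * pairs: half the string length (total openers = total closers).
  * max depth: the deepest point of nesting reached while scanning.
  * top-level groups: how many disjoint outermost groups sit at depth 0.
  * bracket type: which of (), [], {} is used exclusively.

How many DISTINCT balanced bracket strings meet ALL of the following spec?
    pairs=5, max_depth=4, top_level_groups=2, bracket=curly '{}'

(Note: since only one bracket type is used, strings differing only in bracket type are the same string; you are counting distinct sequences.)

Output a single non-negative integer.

Answer: 2

Derivation:
Spec: pairs=5 depth=4 groups=2
Count(depth <= 4) = 14
Count(depth <= 3) = 12
Count(depth == 4) = 14 - 12 = 2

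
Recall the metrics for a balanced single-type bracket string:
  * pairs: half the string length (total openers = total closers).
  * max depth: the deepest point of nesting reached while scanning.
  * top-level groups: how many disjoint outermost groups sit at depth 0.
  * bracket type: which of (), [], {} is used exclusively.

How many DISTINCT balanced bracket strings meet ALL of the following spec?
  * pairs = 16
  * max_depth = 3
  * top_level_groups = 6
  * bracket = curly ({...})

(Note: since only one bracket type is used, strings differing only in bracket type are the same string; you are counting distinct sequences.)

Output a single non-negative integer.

Answer: 233637

Derivation:
Spec: pairs=16 depth=3 groups=6
Count(depth <= 3) = 236640
Count(depth <= 2) = 3003
Count(depth == 3) = 236640 - 3003 = 233637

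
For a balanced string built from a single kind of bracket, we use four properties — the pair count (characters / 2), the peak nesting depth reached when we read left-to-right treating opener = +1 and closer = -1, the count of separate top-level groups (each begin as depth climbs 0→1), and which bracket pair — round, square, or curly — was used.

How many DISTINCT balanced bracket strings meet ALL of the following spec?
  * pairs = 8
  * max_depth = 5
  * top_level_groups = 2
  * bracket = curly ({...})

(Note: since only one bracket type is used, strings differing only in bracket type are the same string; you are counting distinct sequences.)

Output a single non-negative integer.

Answer: 84

Derivation:
Spec: pairs=8 depth=5 groups=2
Count(depth <= 5) = 407
Count(depth <= 4) = 323
Count(depth == 5) = 407 - 323 = 84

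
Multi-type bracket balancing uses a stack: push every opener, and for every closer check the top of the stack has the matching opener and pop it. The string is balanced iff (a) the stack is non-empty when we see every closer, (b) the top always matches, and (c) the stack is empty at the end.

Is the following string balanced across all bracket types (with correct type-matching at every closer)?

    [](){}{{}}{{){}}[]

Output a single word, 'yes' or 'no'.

pos 0: push '['; stack = [
pos 1: ']' matches '['; pop; stack = (empty)
pos 2: push '('; stack = (
pos 3: ')' matches '('; pop; stack = (empty)
pos 4: push '{'; stack = {
pos 5: '}' matches '{'; pop; stack = (empty)
pos 6: push '{'; stack = {
pos 7: push '{'; stack = {{
pos 8: '}' matches '{'; pop; stack = {
pos 9: '}' matches '{'; pop; stack = (empty)
pos 10: push '{'; stack = {
pos 11: push '{'; stack = {{
pos 12: saw closer ')' but top of stack is '{' (expected '}') → INVALID
Verdict: type mismatch at position 12: ')' closes '{' → no

Answer: no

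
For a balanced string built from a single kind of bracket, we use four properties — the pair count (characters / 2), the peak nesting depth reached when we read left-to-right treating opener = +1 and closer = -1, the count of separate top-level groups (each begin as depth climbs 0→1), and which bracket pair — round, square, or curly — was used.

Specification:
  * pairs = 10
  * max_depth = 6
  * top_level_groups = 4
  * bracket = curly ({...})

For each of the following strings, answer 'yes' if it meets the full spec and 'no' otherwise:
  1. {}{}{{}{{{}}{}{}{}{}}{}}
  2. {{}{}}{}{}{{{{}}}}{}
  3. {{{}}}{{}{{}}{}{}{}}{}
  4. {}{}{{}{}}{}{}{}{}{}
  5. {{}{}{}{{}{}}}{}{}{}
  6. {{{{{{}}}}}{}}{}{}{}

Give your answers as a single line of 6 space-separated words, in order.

Answer: no no no no no yes

Derivation:
String 1 '{}{}{{}{{{}}{}{}{}{}}{}}': depth seq [1 0 1 0 1 2 1 2 3 4 3 2 3 2 3 2 3 2 3 2 1 2 1 0]
  -> pairs=12 depth=4 groups=3 -> no
String 2 '{{}{}}{}{}{{{{}}}}{}': depth seq [1 2 1 2 1 0 1 0 1 0 1 2 3 4 3 2 1 0 1 0]
  -> pairs=10 depth=4 groups=5 -> no
String 3 '{{{}}}{{}{{}}{}{}{}}{}': depth seq [1 2 3 2 1 0 1 2 1 2 3 2 1 2 1 2 1 2 1 0 1 0]
  -> pairs=11 depth=3 groups=3 -> no
String 4 '{}{}{{}{}}{}{}{}{}{}': depth seq [1 0 1 0 1 2 1 2 1 0 1 0 1 0 1 0 1 0 1 0]
  -> pairs=10 depth=2 groups=8 -> no
String 5 '{{}{}{}{{}{}}}{}{}{}': depth seq [1 2 1 2 1 2 1 2 3 2 3 2 1 0 1 0 1 0 1 0]
  -> pairs=10 depth=3 groups=4 -> no
String 6 '{{{{{{}}}}}{}}{}{}{}': depth seq [1 2 3 4 5 6 5 4 3 2 1 2 1 0 1 0 1 0 1 0]
  -> pairs=10 depth=6 groups=4 -> yes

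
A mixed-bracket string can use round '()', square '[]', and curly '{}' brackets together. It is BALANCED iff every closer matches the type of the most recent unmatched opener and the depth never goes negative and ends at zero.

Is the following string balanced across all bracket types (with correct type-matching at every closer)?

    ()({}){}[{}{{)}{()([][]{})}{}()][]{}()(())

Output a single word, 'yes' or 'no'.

Answer: no

Derivation:
pos 0: push '('; stack = (
pos 1: ')' matches '('; pop; stack = (empty)
pos 2: push '('; stack = (
pos 3: push '{'; stack = ({
pos 4: '}' matches '{'; pop; stack = (
pos 5: ')' matches '('; pop; stack = (empty)
pos 6: push '{'; stack = {
pos 7: '}' matches '{'; pop; stack = (empty)
pos 8: push '['; stack = [
pos 9: push '{'; stack = [{
pos 10: '}' matches '{'; pop; stack = [
pos 11: push '{'; stack = [{
pos 12: push '{'; stack = [{{
pos 13: saw closer ')' but top of stack is '{' (expected '}') → INVALID
Verdict: type mismatch at position 13: ')' closes '{' → no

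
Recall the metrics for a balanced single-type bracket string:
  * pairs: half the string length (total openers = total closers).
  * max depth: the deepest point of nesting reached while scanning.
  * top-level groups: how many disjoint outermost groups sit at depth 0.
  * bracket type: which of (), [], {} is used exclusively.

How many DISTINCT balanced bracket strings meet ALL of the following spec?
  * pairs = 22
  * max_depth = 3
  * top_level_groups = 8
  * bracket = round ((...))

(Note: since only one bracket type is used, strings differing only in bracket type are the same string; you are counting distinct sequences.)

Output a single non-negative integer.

Spec: pairs=22 depth=3 groups=8
Count(depth <= 3) = 62595328
Count(depth <= 2) = 116280
Count(depth == 3) = 62595328 - 116280 = 62479048

Answer: 62479048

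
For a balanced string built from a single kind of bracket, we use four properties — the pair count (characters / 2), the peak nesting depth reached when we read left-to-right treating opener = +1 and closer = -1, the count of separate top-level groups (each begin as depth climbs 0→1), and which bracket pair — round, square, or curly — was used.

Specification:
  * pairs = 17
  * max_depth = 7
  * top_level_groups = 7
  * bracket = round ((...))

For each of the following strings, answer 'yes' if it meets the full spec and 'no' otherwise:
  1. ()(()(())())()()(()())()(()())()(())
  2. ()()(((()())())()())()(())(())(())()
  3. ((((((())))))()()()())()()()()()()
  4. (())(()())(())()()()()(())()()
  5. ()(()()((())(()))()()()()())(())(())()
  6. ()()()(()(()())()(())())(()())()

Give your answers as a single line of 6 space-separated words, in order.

Answer: no no yes no no no

Derivation:
String 1 '()(()(())())()()(()())()(()())()(())': depth seq [1 0 1 2 1 2 3 2 1 2 1 0 1 0 1 0 1 2 1 2 1 0 1 0 1 2 1 2 1 0 1 0 1 2 1 0]
  -> pairs=18 depth=3 groups=9 -> no
String 2 '()()(((()())())()())()(())(())(())()': depth seq [1 0 1 0 1 2 3 4 3 4 3 2 3 2 1 2 1 2 1 0 1 0 1 2 1 0 1 2 1 0 1 2 1 0 1 0]
  -> pairs=18 depth=4 groups=8 -> no
String 3 '((((((())))))()()()())()()()()()()': depth seq [1 2 3 4 5 6 7 6 5 4 3 2 1 2 1 2 1 2 1 2 1 0 1 0 1 0 1 0 1 0 1 0 1 0]
  -> pairs=17 depth=7 groups=7 -> yes
String 4 '(())(()())(())()()()()(())()()': depth seq [1 2 1 0 1 2 1 2 1 0 1 2 1 0 1 0 1 0 1 0 1 0 1 2 1 0 1 0 1 0]
  -> pairs=15 depth=2 groups=10 -> no
String 5 '()(()()((())(()))()()()()())(())(())()': depth seq [1 0 1 2 1 2 1 2 3 4 3 2 3 4 3 2 1 2 1 2 1 2 1 2 1 2 1 0 1 2 1 0 1 2 1 0 1 0]
  -> pairs=19 depth=4 groups=5 -> no
String 6 '()()()(()(()())()(())())(()())()': depth seq [1 0 1 0 1 0 1 2 1 2 3 2 3 2 1 2 1 2 3 2 1 2 1 0 1 2 1 2 1 0 1 0]
  -> pairs=16 depth=3 groups=6 -> no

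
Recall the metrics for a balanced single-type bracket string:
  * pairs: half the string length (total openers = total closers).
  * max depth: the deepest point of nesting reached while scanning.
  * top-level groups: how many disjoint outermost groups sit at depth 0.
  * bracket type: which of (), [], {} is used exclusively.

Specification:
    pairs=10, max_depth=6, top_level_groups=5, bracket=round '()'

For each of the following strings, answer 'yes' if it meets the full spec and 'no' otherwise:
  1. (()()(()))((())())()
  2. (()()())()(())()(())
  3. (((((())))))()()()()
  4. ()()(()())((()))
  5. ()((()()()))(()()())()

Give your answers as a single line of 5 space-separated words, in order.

String 1 '(()()(()))((())())()': depth seq [1 2 1 2 1 2 3 2 1 0 1 2 3 2 1 2 1 0 1 0]
  -> pairs=10 depth=3 groups=3 -> no
String 2 '(()()())()(())()(())': depth seq [1 2 1 2 1 2 1 0 1 0 1 2 1 0 1 0 1 2 1 0]
  -> pairs=10 depth=2 groups=5 -> no
String 3 '(((((())))))()()()()': depth seq [1 2 3 4 5 6 5 4 3 2 1 0 1 0 1 0 1 0 1 0]
  -> pairs=10 depth=6 groups=5 -> yes
String 4 '()()(()())((()))': depth seq [1 0 1 0 1 2 1 2 1 0 1 2 3 2 1 0]
  -> pairs=8 depth=3 groups=4 -> no
String 5 '()((()()()))(()()())()': depth seq [1 0 1 2 3 2 3 2 3 2 1 0 1 2 1 2 1 2 1 0 1 0]
  -> pairs=11 depth=3 groups=4 -> no

Answer: no no yes no no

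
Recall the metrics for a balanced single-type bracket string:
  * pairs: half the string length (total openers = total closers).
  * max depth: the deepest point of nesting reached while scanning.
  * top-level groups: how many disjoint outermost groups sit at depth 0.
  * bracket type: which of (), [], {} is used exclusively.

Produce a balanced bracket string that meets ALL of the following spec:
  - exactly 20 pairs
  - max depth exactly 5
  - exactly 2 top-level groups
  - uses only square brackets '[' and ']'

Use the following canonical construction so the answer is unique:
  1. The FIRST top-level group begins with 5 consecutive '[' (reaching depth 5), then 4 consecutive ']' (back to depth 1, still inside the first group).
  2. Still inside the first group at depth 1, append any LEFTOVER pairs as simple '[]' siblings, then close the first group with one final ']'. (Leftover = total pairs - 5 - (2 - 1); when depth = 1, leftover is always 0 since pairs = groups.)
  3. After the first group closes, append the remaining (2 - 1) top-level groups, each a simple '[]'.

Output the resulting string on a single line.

Spec: pairs=20 depth=5 groups=2
Leftover pairs = 20 - 5 - (2-1) = 14
First group: deep chain of depth 5 + 14 sibling pairs
Remaining 1 groups: simple '[]' each

Answer: [[[[[]]]][][][][][][][][][][][][][][]][]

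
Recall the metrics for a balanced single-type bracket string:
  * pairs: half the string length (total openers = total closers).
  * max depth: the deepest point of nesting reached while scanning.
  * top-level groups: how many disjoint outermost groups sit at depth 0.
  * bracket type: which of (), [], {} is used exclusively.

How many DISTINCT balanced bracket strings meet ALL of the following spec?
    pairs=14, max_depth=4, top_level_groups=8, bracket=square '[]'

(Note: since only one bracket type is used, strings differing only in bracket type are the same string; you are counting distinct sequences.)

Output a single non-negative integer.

Spec: pairs=14 depth=4 groups=8
Count(depth <= 4) = 14432
Count(depth <= 3) = 10364
Count(depth == 4) = 14432 - 10364 = 4068

Answer: 4068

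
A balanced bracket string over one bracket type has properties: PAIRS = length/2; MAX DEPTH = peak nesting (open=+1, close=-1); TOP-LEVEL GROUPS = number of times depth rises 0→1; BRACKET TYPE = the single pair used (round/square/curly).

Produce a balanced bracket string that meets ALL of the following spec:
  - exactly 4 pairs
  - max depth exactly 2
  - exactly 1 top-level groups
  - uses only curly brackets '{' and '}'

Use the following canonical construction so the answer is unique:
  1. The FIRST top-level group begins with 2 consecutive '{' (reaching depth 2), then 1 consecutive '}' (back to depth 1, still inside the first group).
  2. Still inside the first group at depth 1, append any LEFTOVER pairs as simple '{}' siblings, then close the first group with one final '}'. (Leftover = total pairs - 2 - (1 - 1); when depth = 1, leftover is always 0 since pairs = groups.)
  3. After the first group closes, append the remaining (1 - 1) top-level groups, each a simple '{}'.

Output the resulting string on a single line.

Answer: {{}{}{}}

Derivation:
Spec: pairs=4 depth=2 groups=1
Leftover pairs = 4 - 2 - (1-1) = 2
First group: deep chain of depth 2 + 2 sibling pairs
Remaining 0 groups: simple '{}' each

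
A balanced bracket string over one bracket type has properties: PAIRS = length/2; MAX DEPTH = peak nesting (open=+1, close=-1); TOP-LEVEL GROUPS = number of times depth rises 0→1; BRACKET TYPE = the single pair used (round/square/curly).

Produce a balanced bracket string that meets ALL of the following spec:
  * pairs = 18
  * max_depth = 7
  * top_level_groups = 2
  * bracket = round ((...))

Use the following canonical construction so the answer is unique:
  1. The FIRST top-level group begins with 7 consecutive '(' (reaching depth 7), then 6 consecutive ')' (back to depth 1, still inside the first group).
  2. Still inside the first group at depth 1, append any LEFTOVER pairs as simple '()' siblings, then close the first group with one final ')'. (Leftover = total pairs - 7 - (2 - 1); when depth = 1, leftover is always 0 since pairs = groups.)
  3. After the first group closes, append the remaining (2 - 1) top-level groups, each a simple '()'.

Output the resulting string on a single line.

Answer: ((((((())))))()()()()()()()()()())()

Derivation:
Spec: pairs=18 depth=7 groups=2
Leftover pairs = 18 - 7 - (2-1) = 10
First group: deep chain of depth 7 + 10 sibling pairs
Remaining 1 groups: simple '()' each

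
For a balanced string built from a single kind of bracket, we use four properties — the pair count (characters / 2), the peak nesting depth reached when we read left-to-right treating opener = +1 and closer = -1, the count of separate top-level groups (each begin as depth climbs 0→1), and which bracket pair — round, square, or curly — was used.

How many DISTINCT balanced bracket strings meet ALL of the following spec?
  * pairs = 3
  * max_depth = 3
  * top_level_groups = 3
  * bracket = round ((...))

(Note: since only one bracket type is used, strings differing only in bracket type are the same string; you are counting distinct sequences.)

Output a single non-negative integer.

Spec: pairs=3 depth=3 groups=3
Count(depth <= 3) = 1
Count(depth <= 2) = 1
Count(depth == 3) = 1 - 1 = 0

Answer: 0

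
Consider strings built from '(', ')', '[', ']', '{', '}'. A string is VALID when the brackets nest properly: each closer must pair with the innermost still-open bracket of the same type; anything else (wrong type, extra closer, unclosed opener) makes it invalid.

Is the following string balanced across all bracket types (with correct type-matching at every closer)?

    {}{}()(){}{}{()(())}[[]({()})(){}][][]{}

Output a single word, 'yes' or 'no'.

pos 0: push '{'; stack = {
pos 1: '}' matches '{'; pop; stack = (empty)
pos 2: push '{'; stack = {
pos 3: '}' matches '{'; pop; stack = (empty)
pos 4: push '('; stack = (
pos 5: ')' matches '('; pop; stack = (empty)
pos 6: push '('; stack = (
pos 7: ')' matches '('; pop; stack = (empty)
pos 8: push '{'; stack = {
pos 9: '}' matches '{'; pop; stack = (empty)
pos 10: push '{'; stack = {
pos 11: '}' matches '{'; pop; stack = (empty)
pos 12: push '{'; stack = {
pos 13: push '('; stack = {(
pos 14: ')' matches '('; pop; stack = {
pos 15: push '('; stack = {(
pos 16: push '('; stack = {((
pos 17: ')' matches '('; pop; stack = {(
pos 18: ')' matches '('; pop; stack = {
pos 19: '}' matches '{'; pop; stack = (empty)
pos 20: push '['; stack = [
pos 21: push '['; stack = [[
pos 22: ']' matches '['; pop; stack = [
pos 23: push '('; stack = [(
pos 24: push '{'; stack = [({
pos 25: push '('; stack = [({(
pos 26: ')' matches '('; pop; stack = [({
pos 27: '}' matches '{'; pop; stack = [(
pos 28: ')' matches '('; pop; stack = [
pos 29: push '('; stack = [(
pos 30: ')' matches '('; pop; stack = [
pos 31: push '{'; stack = [{
pos 32: '}' matches '{'; pop; stack = [
pos 33: ']' matches '['; pop; stack = (empty)
pos 34: push '['; stack = [
pos 35: ']' matches '['; pop; stack = (empty)
pos 36: push '['; stack = [
pos 37: ']' matches '['; pop; stack = (empty)
pos 38: push '{'; stack = {
pos 39: '}' matches '{'; pop; stack = (empty)
end: stack empty → VALID
Verdict: properly nested → yes

Answer: yes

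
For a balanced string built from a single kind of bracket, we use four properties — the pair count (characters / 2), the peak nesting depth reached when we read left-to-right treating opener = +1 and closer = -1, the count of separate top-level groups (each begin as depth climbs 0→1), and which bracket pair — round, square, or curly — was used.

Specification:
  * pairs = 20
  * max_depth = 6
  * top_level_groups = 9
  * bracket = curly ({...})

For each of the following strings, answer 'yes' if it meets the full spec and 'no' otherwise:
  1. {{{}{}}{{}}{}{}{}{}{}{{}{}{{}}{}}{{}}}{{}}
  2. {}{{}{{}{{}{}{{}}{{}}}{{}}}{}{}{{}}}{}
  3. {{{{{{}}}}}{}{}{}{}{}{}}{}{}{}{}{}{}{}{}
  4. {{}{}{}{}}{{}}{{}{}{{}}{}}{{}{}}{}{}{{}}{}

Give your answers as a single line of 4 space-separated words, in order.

Answer: no no yes no

Derivation:
String 1 '{{{}{}}{{}}{}{}{}{}{}{{}{}{{}}{}}{{}}}{{}}': depth seq [1 2 3 2 3 2 1 2 3 2 1 2 1 2 1 2 1 2 1 2 1 2 3 2 3 2 3 4 3 2 3 2 1 2 3 2 1 0 1 2 1 0]
  -> pairs=21 depth=4 groups=2 -> no
String 2 '{}{{}{{}{{}{}{{}}{{}}}{{}}}{}{}{{}}}{}': depth seq [1 0 1 2 1 2 3 2 3 4 3 4 3 4 5 4 3 4 5 4 3 2 3 4 3 2 1 2 1 2 1 2 3 2 1 0 1 0]
  -> pairs=19 depth=5 groups=3 -> no
String 3 '{{{{{{}}}}}{}{}{}{}{}{}}{}{}{}{}{}{}{}{}': depth seq [1 2 3 4 5 6 5 4 3 2 1 2 1 2 1 2 1 2 1 2 1 2 1 0 1 0 1 0 1 0 1 0 1 0 1 0 1 0 1 0]
  -> pairs=20 depth=6 groups=9 -> yes
String 4 '{{}{}{}{}}{{}}{{}{}{{}}{}}{{}{}}{}{}{{}}{}': depth seq [1 2 1 2 1 2 1 2 1 0 1 2 1 0 1 2 1 2 1 2 3 2 1 2 1 0 1 2 1 2 1 0 1 0 1 0 1 2 1 0 1 0]
  -> pairs=21 depth=3 groups=8 -> no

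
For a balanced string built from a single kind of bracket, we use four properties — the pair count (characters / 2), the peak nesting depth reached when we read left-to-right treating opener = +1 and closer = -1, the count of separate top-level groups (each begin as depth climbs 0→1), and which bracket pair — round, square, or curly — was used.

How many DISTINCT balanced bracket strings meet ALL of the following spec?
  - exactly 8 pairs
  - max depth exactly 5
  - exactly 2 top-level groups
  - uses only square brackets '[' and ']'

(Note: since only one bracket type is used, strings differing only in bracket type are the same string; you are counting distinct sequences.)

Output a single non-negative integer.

Answer: 84

Derivation:
Spec: pairs=8 depth=5 groups=2
Count(depth <= 5) = 407
Count(depth <= 4) = 323
Count(depth == 5) = 407 - 323 = 84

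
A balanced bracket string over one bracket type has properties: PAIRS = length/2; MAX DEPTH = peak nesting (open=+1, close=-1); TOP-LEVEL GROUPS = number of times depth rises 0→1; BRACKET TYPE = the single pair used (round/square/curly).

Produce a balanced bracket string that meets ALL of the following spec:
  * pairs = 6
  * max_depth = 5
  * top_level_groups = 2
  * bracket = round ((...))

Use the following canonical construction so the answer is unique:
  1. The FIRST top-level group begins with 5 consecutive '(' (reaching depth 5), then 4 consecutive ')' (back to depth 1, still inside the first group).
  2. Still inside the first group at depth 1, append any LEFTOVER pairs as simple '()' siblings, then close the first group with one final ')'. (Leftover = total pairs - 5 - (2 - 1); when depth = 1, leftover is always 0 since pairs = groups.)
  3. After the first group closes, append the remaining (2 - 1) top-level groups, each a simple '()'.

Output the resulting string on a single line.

Spec: pairs=6 depth=5 groups=2
Leftover pairs = 6 - 5 - (2-1) = 0
First group: deep chain of depth 5 + 0 sibling pairs
Remaining 1 groups: simple '()' each

Answer: ((((()))))()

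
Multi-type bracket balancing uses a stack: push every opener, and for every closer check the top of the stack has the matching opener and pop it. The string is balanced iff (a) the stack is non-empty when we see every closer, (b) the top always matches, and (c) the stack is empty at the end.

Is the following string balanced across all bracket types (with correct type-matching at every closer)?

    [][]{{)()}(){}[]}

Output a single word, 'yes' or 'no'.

Answer: no

Derivation:
pos 0: push '['; stack = [
pos 1: ']' matches '['; pop; stack = (empty)
pos 2: push '['; stack = [
pos 3: ']' matches '['; pop; stack = (empty)
pos 4: push '{'; stack = {
pos 5: push '{'; stack = {{
pos 6: saw closer ')' but top of stack is '{' (expected '}') → INVALID
Verdict: type mismatch at position 6: ')' closes '{' → no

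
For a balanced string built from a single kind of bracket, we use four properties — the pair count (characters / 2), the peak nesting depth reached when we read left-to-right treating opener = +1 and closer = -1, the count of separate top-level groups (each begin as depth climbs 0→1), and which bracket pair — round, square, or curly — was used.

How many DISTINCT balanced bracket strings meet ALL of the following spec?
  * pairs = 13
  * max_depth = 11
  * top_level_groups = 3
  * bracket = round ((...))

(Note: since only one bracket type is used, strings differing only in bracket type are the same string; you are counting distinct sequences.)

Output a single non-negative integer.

Answer: 3

Derivation:
Spec: pairs=13 depth=11 groups=3
Count(depth <= 11) = 149226
Count(depth <= 10) = 149223
Count(depth == 11) = 149226 - 149223 = 3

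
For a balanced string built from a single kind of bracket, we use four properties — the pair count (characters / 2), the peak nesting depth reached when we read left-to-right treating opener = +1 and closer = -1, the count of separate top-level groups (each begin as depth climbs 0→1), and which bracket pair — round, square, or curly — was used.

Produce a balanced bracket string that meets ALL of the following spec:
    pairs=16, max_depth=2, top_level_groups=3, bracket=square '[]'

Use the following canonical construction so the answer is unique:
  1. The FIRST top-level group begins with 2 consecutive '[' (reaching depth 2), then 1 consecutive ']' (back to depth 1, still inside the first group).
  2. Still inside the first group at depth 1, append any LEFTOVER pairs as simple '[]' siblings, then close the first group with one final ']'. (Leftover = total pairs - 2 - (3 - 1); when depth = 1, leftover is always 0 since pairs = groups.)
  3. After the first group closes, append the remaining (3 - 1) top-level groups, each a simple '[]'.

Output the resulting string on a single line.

Answer: [[][][][][][][][][][][][][]][][]

Derivation:
Spec: pairs=16 depth=2 groups=3
Leftover pairs = 16 - 2 - (3-1) = 12
First group: deep chain of depth 2 + 12 sibling pairs
Remaining 2 groups: simple '[]' each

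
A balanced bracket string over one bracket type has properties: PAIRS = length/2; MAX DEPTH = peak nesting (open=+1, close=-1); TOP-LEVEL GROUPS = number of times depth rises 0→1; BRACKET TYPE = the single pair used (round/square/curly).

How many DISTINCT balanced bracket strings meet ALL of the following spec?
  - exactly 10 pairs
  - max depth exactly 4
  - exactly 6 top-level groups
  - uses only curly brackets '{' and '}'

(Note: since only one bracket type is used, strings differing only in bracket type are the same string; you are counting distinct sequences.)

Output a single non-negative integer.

Spec: pairs=10 depth=4 groups=6
Count(depth <= 4) = 423
Count(depth <= 3) = 363
Count(depth == 4) = 423 - 363 = 60

Answer: 60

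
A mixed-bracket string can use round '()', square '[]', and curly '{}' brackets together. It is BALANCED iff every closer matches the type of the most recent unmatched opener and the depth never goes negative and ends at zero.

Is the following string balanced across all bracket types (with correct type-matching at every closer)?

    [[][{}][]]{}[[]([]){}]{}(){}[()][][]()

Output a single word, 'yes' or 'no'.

Answer: yes

Derivation:
pos 0: push '['; stack = [
pos 1: push '['; stack = [[
pos 2: ']' matches '['; pop; stack = [
pos 3: push '['; stack = [[
pos 4: push '{'; stack = [[{
pos 5: '}' matches '{'; pop; stack = [[
pos 6: ']' matches '['; pop; stack = [
pos 7: push '['; stack = [[
pos 8: ']' matches '['; pop; stack = [
pos 9: ']' matches '['; pop; stack = (empty)
pos 10: push '{'; stack = {
pos 11: '}' matches '{'; pop; stack = (empty)
pos 12: push '['; stack = [
pos 13: push '['; stack = [[
pos 14: ']' matches '['; pop; stack = [
pos 15: push '('; stack = [(
pos 16: push '['; stack = [([
pos 17: ']' matches '['; pop; stack = [(
pos 18: ')' matches '('; pop; stack = [
pos 19: push '{'; stack = [{
pos 20: '}' matches '{'; pop; stack = [
pos 21: ']' matches '['; pop; stack = (empty)
pos 22: push '{'; stack = {
pos 23: '}' matches '{'; pop; stack = (empty)
pos 24: push '('; stack = (
pos 25: ')' matches '('; pop; stack = (empty)
pos 26: push '{'; stack = {
pos 27: '}' matches '{'; pop; stack = (empty)
pos 28: push '['; stack = [
pos 29: push '('; stack = [(
pos 30: ')' matches '('; pop; stack = [
pos 31: ']' matches '['; pop; stack = (empty)
pos 32: push '['; stack = [
pos 33: ']' matches '['; pop; stack = (empty)
pos 34: push '['; stack = [
pos 35: ']' matches '['; pop; stack = (empty)
pos 36: push '('; stack = (
pos 37: ')' matches '('; pop; stack = (empty)
end: stack empty → VALID
Verdict: properly nested → yes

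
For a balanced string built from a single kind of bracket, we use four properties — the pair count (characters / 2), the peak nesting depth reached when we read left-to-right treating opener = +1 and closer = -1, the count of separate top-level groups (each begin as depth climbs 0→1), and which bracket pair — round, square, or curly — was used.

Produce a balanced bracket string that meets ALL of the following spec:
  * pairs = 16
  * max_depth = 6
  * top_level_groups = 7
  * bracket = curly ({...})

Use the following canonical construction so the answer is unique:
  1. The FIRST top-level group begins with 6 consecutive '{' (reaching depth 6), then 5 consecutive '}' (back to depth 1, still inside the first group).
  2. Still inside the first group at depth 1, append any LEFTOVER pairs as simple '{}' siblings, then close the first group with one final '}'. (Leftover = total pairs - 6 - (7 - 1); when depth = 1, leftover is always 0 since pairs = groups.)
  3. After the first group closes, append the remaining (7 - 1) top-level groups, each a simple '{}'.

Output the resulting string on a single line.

Spec: pairs=16 depth=6 groups=7
Leftover pairs = 16 - 6 - (7-1) = 4
First group: deep chain of depth 6 + 4 sibling pairs
Remaining 6 groups: simple '{}' each

Answer: {{{{{{}}}}}{}{}{}{}}{}{}{}{}{}{}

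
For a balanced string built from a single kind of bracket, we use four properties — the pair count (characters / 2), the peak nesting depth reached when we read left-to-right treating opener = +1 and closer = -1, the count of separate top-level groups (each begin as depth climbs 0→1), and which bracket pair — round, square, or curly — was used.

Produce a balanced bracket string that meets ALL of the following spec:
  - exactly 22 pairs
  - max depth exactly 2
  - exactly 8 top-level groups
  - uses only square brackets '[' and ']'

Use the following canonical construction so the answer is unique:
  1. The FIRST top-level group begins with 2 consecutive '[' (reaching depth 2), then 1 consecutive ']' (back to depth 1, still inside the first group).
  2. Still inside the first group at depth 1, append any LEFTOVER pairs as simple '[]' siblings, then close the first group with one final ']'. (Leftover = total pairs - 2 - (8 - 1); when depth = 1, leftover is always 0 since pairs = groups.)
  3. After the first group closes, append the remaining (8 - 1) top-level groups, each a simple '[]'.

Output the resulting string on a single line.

Answer: [[][][][][][][][][][][][][][]][][][][][][][]

Derivation:
Spec: pairs=22 depth=2 groups=8
Leftover pairs = 22 - 2 - (8-1) = 13
First group: deep chain of depth 2 + 13 sibling pairs
Remaining 7 groups: simple '[]' each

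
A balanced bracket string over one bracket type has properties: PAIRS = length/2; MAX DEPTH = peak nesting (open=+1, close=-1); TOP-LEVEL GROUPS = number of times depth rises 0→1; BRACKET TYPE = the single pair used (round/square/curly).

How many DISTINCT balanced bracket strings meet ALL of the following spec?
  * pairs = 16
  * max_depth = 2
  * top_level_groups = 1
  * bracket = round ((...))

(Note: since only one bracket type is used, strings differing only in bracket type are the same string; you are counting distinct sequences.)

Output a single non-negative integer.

Spec: pairs=16 depth=2 groups=1
Count(depth <= 2) = 1
Count(depth <= 1) = 0
Count(depth == 2) = 1 - 0 = 1

Answer: 1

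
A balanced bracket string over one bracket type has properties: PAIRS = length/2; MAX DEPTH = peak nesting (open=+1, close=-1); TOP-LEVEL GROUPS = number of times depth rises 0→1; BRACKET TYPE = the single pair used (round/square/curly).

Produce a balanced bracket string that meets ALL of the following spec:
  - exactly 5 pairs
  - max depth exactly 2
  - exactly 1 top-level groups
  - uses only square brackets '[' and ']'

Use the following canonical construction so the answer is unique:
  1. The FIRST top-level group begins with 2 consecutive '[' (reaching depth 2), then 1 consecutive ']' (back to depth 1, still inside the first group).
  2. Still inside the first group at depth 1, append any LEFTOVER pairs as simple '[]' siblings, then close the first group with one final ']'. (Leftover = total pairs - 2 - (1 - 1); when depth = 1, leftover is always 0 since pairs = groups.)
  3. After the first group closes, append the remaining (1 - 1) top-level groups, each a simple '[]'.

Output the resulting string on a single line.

Answer: [[][][][]]

Derivation:
Spec: pairs=5 depth=2 groups=1
Leftover pairs = 5 - 2 - (1-1) = 3
First group: deep chain of depth 2 + 3 sibling pairs
Remaining 0 groups: simple '[]' each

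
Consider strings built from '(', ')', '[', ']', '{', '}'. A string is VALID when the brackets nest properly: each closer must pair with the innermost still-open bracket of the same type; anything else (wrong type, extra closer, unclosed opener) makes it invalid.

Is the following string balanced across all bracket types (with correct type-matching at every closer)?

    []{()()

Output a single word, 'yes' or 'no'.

Answer: no

Derivation:
pos 0: push '['; stack = [
pos 1: ']' matches '['; pop; stack = (empty)
pos 2: push '{'; stack = {
pos 3: push '('; stack = {(
pos 4: ')' matches '('; pop; stack = {
pos 5: push '('; stack = {(
pos 6: ')' matches '('; pop; stack = {
end: stack still non-empty ({) → INVALID
Verdict: unclosed openers at end: { → no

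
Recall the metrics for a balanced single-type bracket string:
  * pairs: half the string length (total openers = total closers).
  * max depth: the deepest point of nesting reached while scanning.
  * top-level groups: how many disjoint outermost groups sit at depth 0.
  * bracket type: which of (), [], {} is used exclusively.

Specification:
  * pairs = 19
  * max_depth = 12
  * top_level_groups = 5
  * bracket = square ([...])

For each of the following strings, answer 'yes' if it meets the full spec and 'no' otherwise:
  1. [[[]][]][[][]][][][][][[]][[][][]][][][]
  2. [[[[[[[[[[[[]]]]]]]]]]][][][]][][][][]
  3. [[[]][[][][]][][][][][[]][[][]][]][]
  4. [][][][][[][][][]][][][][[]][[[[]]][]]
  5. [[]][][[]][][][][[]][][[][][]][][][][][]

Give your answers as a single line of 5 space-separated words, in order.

Answer: no yes no no no

Derivation:
String 1 '[[[]][]][[][]][][][][][[]][[][][]][][][]': depth seq [1 2 3 2 1 2 1 0 1 2 1 2 1 0 1 0 1 0 1 0 1 0 1 2 1 0 1 2 1 2 1 2 1 0 1 0 1 0 1 0]
  -> pairs=20 depth=3 groups=11 -> no
String 2 '[[[[[[[[[[[[]]]]]]]]]]][][][]][][][][]': depth seq [1 2 3 4 5 6 7 8 9 10 11 12 11 10 9 8 7 6 5 4 3 2 1 2 1 2 1 2 1 0 1 0 1 0 1 0 1 0]
  -> pairs=19 depth=12 groups=5 -> yes
String 3 '[[[]][[][][]][][][][][[]][[][]][]][]': depth seq [1 2 3 2 1 2 3 2 3 2 3 2 1 2 1 2 1 2 1 2 1 2 3 2 1 2 3 2 3 2 1 2 1 0 1 0]
  -> pairs=18 depth=3 groups=2 -> no
String 4 '[][][][][[][][][]][][][][[]][[[[]]][]]': depth seq [1 0 1 0 1 0 1 0 1 2 1 2 1 2 1 2 1 0 1 0 1 0 1 0 1 2 1 0 1 2 3 4 3 2 1 2 1 0]
  -> pairs=19 depth=4 groups=10 -> no
String 5 '[[]][][[]][][][][[]][][[][][]][][][][][]': depth seq [1 2 1 0 1 0 1 2 1 0 1 0 1 0 1 0 1 2 1 0 1 0 1 2 1 2 1 2 1 0 1 0 1 0 1 0 1 0 1 0]
  -> pairs=20 depth=2 groups=14 -> no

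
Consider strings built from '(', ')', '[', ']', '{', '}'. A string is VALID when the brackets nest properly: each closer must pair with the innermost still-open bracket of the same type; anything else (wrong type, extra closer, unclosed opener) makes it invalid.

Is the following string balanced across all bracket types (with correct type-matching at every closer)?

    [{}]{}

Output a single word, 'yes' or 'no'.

pos 0: push '['; stack = [
pos 1: push '{'; stack = [{
pos 2: '}' matches '{'; pop; stack = [
pos 3: ']' matches '['; pop; stack = (empty)
pos 4: push '{'; stack = {
pos 5: '}' matches '{'; pop; stack = (empty)
end: stack empty → VALID
Verdict: properly nested → yes

Answer: yes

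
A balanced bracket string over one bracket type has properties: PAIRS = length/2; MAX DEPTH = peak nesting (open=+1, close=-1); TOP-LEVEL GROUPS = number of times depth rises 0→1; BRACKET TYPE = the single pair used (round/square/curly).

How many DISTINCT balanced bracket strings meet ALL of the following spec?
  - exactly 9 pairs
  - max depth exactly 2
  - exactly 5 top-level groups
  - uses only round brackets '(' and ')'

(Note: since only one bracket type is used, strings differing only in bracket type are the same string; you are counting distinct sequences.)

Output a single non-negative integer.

Spec: pairs=9 depth=2 groups=5
Count(depth <= 2) = 70
Count(depth <= 1) = 0
Count(depth == 2) = 70 - 0 = 70

Answer: 70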